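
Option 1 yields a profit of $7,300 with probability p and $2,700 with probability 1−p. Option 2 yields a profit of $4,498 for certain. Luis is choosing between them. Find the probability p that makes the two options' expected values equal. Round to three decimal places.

p = 0.391

p·7300 + (1−p)·2700 = 4498
4600p + 2700 = 4498
p = (4498 − 2700) / 4600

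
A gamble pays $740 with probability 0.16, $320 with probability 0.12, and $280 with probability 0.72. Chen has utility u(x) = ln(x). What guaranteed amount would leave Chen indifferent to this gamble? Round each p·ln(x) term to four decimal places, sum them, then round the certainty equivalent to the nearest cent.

E[u] = 0.16·ln(740) + 0.12·ln(320) + 0.72·ln(280) = 1.0571 + 0.6922 + 4.0570 = 5.8063
CE = e^5.8063 ≈ 332.39

$332.39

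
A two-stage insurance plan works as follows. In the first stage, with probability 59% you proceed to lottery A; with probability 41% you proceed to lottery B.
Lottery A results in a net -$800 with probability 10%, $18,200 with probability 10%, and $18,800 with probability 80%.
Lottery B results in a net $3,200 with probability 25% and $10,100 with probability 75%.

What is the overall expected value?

EV(A) = 0.1 × (-800) + 0.1 × 18200 + 0.8 × 18800 = -80 + 1820 + 15040 = 16780
EV(B) = 0.25 × 3200 + 0.75 × 10100 = 800 + 7575 = 8375
Overall = 0.59 × 16780 + 0.41 × 8375 = 9900.2 + 3433.75 = 13333.95

$13,333.95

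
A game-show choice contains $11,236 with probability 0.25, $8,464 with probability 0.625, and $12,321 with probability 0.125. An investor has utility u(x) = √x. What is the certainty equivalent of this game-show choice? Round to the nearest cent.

$9,579.52

E[u] = 0.25·√11236 + 0.625·√8464 + 0.125·√12321 = 0.25·106 + 0.625·92 + 0.125·111 = 97.875
CE = (97.875)² = 9579.515625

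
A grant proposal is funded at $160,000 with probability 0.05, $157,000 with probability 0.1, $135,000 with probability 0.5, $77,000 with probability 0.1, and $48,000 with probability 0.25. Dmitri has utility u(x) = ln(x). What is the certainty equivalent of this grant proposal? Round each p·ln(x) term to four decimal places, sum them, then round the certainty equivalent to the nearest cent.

$100,901.49

E[u] = 0.05·ln(160000) + 0.1·ln(157000) + 0.5·ln(135000) + 0.1·ln(77000) + 0.25·ln(48000) = 0.5991 + 1.1964 + 5.9065 + 1.1252 + 2.6947 = 11.5219
CE = e^11.5219 ≈ 100901.49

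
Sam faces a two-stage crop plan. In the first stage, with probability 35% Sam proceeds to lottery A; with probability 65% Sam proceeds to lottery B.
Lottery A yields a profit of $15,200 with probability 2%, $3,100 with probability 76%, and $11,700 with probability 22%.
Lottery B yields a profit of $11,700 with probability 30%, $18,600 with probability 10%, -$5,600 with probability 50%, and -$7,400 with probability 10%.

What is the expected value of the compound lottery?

$3,021.40

EV(A) = 0.02 × 15200 + 0.76 × 3100 + 0.22 × 11700 = 304 + 2356 + 2574 = 5234
EV(B) = 0.3 × 11700 + 0.1 × 18600 + 0.5 × (-5600) + 0.1 × (-7400) = 3510 + 1860 − 2800 − 740 = 1830
Overall = 0.35 × 5234 + 0.65 × 1830 = 1831.9 + 1189.5 = 3021.4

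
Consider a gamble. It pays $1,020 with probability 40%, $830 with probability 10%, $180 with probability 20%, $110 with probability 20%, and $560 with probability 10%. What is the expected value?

EV = 0.4 × 1020 + 0.1 × 830 + 0.2 × 180 + 0.2 × 110 + 0.1 × 560 = 408 + 83 + 36 + 22 + 56 = 605

$605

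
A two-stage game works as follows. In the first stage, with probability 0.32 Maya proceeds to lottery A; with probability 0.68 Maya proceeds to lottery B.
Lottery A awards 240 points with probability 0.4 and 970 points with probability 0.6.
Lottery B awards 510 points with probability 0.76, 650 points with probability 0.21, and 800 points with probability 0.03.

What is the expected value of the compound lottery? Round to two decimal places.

589.67 points

EV(A) = 0.4 × 240 + 0.6 × 970 = 96 + 582 = 678
EV(B) = 0.76 × 510 + 0.21 × 650 + 0.03 × 800 = 387.6 + 136.5 + 24 = 548.1
Overall = 0.32 × 678 + 0.68 × 548.1 = 216.96 + 372.708 = 589.668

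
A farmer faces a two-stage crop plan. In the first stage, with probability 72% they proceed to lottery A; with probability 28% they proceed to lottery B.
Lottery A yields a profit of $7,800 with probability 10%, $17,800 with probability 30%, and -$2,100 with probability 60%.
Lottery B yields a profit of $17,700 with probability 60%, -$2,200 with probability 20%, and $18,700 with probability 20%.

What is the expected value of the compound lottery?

EV(A) = 0.1 × 7800 + 0.3 × 17800 + 0.6 × (-2100) = 780 + 5340 − 1260 = 4860
EV(B) = 0.6 × 17700 + 0.2 × (-2200) + 0.2 × 18700 = 10620 − 440 + 3740 = 13920
Overall = 0.72 × 4860 + 0.28 × 13920 = 3499.2 + 3897.6 = 7396.8

$7,396.80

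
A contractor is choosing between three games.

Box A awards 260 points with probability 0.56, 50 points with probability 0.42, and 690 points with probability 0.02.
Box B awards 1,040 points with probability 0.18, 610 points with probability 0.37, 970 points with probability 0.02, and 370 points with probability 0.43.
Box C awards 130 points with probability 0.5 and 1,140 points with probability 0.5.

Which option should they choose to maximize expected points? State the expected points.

Box A = 0.56 × 260 + 0.42 × 50 + 0.02 × 690 = 145.6 + 21 + 13.8 = 180.4
Box B = 0.18 × 1040 + 0.37 × 610 + 0.02 × 970 + 0.43 × 370 = 187.2 + 225.7 + 19.4 + 159.1 = 591.4
Box C = 0.5 × 130 + 0.5 × 1140 = 65 + 570 = 635

Box C (635 points)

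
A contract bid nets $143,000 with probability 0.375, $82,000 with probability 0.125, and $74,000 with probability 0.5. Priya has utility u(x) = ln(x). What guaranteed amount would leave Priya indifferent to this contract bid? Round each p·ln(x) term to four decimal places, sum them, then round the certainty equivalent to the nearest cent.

$95,961.27

E[u] = 0.375·ln(143000) + 0.125·ln(82000) + 0.5·ln(74000) = 4.4515 + 1.4143 + 5.6059 = 11.4717
CE = e^11.4717 ≈ 95961.27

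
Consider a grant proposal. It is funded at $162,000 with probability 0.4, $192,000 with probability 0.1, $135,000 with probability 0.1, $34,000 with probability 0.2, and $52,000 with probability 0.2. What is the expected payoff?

EV = 0.4 × 162000 + 0.1 × 192000 + 0.1 × 135000 + 0.2 × 34000 + 0.2 × 52000 = 64800 + 19200 + 13500 + 6800 + 10400 = 114700

$114,700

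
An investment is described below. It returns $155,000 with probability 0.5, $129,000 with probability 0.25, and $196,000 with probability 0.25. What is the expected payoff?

EV = 0.5 × 155000 + 0.25 × 129000 + 0.25 × 196000 = 77500 + 32250 + 49000 = 158750

$158,750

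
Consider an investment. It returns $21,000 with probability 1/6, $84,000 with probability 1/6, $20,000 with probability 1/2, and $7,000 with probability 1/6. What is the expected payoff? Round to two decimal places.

EV = 1/6 × 21000 + 1/6 × 84000 + 1/2 × 20000 + 1/6 × 7000 = 3500 + 14000 + 10000 + 1166.6667 = 28666.6667

$28,666.67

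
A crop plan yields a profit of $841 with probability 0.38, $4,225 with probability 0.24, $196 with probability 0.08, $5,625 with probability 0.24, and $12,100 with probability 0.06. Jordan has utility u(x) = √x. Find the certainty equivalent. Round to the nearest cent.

E[u] = 0.38·√841 + 0.24·√4225 + 0.08·√196 + 0.24·√5625 + 0.06·√12100 = 0.38·29 + 0.24·65 + 0.08·14 + 0.24·75 + 0.06·110 = 52.34
CE = (52.34)² = 2739.4756

$2,739.48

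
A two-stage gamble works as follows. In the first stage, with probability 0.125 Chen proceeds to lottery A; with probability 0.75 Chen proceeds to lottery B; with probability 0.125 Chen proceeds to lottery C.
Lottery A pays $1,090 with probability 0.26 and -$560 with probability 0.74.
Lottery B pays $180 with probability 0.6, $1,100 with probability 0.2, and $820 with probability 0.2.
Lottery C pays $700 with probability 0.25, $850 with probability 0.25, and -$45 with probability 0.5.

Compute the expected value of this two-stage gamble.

$398.25

EV(A) = 0.26 × 1090 + 0.74 × (-560) = 283.4 − 414.4 = -131
EV(B) = 0.6 × 180 + 0.2 × 1100 + 0.2 × 820 = 108 + 220 + 164 = 492
EV(C) = 0.25 × 700 + 0.25 × 850 + 0.5 × (-45) = 175 + 212.5 − 22.5 = 365
Overall = 0.125 × (-131) + 0.75 × 492 + 0.125 × 365 = -16.375 + 369 + 45.625 = 398.25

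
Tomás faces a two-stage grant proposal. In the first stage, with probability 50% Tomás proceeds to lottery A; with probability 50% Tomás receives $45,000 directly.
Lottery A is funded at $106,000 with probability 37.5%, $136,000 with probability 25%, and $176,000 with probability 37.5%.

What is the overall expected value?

$92,375

EV(A) = 0.375 × 106000 + 0.25 × 136000 + 0.375 × 176000 = 39750 + 34000 + 66000 = 139750
Branch B: 45000 (certain)
Overall = 0.5 × 139750 + 0.5 × 45000 = 69875 + 22500 = 92375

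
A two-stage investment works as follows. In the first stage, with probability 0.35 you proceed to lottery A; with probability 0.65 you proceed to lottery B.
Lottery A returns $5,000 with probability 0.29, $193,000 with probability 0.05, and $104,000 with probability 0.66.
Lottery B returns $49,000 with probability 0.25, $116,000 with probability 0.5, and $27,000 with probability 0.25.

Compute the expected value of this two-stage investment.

$77,959

EV(A) = 0.29 × 5000 + 0.05 × 193000 + 0.66 × 104000 = 1450 + 9650 + 68640 = 79740
EV(B) = 0.25 × 49000 + 0.5 × 116000 + 0.25 × 27000 = 12250 + 58000 + 6750 = 77000
Overall = 0.35 × 79740 + 0.65 × 77000 = 27909 + 50050 = 77959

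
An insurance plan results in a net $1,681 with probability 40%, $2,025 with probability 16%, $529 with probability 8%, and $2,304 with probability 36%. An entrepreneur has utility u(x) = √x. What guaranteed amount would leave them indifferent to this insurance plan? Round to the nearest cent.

E[u] = 0.4·√1681 + 0.16·√2025 + 0.08·√529 + 0.36·√2304 = 0.4·41 + 0.16·45 + 0.08·23 + 0.36·48 = 42.72
CE = (42.72)² = 1824.9984

$1,825.00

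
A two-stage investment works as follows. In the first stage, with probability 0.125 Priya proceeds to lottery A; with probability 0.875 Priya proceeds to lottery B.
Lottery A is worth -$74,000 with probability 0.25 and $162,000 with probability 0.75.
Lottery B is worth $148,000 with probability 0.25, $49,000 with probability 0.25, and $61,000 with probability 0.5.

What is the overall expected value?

EV(A) = 0.25 × (-74000) + 0.75 × 162000 = -18500 + 121500 = 103000
EV(B) = 0.25 × 148000 + 0.25 × 49000 + 0.5 × 61000 = 37000 + 12250 + 30500 = 79750
Overall = 0.125 × 103000 + 0.875 × 79750 = 12875 + 69781.25 = 82656.25

$82,656.25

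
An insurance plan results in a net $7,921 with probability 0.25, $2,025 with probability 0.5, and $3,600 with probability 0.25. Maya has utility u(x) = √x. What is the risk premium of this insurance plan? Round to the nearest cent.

E[u] = 0.25·√7921 + 0.5·√2025 + 0.25·√3600 = 0.25·89 + 0.5·45 + 0.25·60 = 59.75
CE = (59.75)² = 3570.0625
Risk premium = EV − CE = 3892.75 − 3570.0625 = 322.6875

$322.69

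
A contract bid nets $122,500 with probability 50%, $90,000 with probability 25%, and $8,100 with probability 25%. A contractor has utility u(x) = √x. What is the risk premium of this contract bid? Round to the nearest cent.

E[u] = 0.5·√122500 + 0.25·√90000 + 0.25·√8100 = 0.5·350 + 0.25·300 + 0.25·90 = 272.5
CE = (272.5)² = 74256.25
Risk premium = EV − CE = 85775 − 74256.25 = 11518.75

$11,518.75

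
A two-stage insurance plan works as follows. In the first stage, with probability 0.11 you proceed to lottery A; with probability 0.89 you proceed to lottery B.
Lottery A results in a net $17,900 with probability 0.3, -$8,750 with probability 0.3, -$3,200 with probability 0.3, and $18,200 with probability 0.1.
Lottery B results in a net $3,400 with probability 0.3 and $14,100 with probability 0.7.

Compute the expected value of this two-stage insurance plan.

$10,088.65

EV(A) = 0.3 × 17900 + 0.3 × (-8750) + 0.3 × (-3200) + 0.1 × 18200 = 5370 − 2625 − 960 + 1820 = 3605
EV(B) = 0.3 × 3400 + 0.7 × 14100 = 1020 + 9870 = 10890
Overall = 0.11 × 3605 + 0.89 × 10890 = 396.55 + 9692.1 = 10088.65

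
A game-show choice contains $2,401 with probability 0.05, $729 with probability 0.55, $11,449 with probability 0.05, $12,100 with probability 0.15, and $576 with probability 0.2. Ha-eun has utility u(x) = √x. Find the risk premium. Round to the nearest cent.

$1,092.05

E[u] = 0.05·√2401 + 0.55·√729 + 0.05·√11449 + 0.15·√12100 + 0.2·√576 = 0.05·49 + 0.55·27 + 0.05·107 + 0.15·110 + 0.2·24 = 43.95
CE = (43.95)² = 1931.6025
Risk premium = EV − CE = 3023.65 − 1931.6025 = 1092.0475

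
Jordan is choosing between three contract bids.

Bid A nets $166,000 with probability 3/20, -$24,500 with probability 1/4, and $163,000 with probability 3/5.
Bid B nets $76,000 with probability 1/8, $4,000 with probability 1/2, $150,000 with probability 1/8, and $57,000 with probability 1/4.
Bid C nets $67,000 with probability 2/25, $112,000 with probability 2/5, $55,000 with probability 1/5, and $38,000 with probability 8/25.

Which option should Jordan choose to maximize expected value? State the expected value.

Bid A ($116,575)

Bid A = 3/20 × 166000 + 1/4 × (-24500) + 3/5 × 163000 = 24900 − 6125 + 97800 = 116575
Bid B = 1/8 × 76000 + 1/2 × 4000 + 1/8 × 150000 + 1/4 × 57000 = 9500 + 2000 + 18750 + 14250 = 44500
Bid C = 2/25 × 67000 + 2/5 × 112000 + 1/5 × 55000 + 8/25 × 38000 = 5360 + 44800 + 11000 + 12160 = 73320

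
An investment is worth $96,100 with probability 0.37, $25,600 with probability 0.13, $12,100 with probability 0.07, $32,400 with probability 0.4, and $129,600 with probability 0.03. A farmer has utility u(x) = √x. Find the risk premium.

$5,504

E[u] = 0.37·√96100 + 0.13·√25600 + 0.07·√12100 + 0.4·√32400 + 0.03·√129600 = 0.37·310 + 0.13·160 + 0.07·110 + 0.4·180 + 0.03·360 = 226
CE = (226)² = 51076
Risk premium = EV − CE = 56580 − 51076 = 5504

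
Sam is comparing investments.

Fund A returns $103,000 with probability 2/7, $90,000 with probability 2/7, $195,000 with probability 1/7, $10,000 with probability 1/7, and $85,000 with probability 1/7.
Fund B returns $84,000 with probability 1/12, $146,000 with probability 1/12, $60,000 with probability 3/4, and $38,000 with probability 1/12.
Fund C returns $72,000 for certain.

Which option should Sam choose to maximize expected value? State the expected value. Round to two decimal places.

Fund A = 2/7 × 103000 + 2/7 × 90000 + 1/7 × 195000 + 1/7 × 10000 + 1/7 × 85000 = 29428.5714 + 25714.2857 + 27857.1429 + 1428.5714 + 12142.8571 = 96571.4286
Fund B = 1/12 × 84000 + 1/12 × 146000 + 3/4 × 60000 + 1/12 × 38000 = 7000 + 12166.6667 + 45000 + 3166.6667 = 67333.3333
Fund C: 72000 (certain)

Fund A ($96,571.43)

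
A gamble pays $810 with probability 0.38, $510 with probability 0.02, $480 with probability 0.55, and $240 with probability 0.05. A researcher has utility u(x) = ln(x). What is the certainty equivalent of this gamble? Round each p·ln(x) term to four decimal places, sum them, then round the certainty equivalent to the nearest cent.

E[u] = 0.38·ln(810) + 0.02·ln(510) + 0.55·ln(480) + 0.05·ln(240) = 2.5449 + 0.1247 + 3.3956 + 0.2740 = 6.3392
CE = e^6.3392 ≈ 566.34

$566.34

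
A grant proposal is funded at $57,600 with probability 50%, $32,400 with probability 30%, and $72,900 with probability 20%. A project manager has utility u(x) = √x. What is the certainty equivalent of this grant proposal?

$51,984

E[u] = 0.5·√57600 + 0.3·√32400 + 0.2·√72900 = 0.5·240 + 0.3·180 + 0.2·270 = 228
CE = (228)² = 51984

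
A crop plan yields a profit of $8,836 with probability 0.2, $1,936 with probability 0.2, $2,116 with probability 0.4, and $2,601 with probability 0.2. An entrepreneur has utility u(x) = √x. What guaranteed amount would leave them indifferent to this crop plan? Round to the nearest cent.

E[u] = 0.2·√8836 + 0.2·√1936 + 0.4·√2116 + 0.2·√2601 = 0.2·94 + 0.2·44 + 0.4·46 + 0.2·51 = 56.2
CE = (56.2)² = 3158.44

$3,158.44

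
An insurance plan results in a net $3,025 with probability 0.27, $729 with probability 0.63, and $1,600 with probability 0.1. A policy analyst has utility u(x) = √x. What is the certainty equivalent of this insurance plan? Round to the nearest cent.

$1,285.94

E[u] = 0.27·√3025 + 0.63·√729 + 0.1·√1600 = 0.27·55 + 0.63·27 + 0.1·40 = 35.86
CE = (35.86)² = 1285.9396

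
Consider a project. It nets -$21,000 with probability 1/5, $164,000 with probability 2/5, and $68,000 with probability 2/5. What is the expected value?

$88,600

EV = 1/5 × (-21000) + 2/5 × 164000 + 2/5 × 68000 = -4200 + 65600 + 27200 = 88600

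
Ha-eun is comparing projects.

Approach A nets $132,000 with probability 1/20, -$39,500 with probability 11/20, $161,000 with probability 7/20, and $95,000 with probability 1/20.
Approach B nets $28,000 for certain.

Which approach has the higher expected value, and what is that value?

Approach A = 1/20 × 132000 + 11/20 × (-39500) + 7/20 × 161000 + 1/20 × 95000 = 6600 − 21725 + 56350 + 4750 = 45975
Approach B: 28000 (certain)

Approach A ($45,975)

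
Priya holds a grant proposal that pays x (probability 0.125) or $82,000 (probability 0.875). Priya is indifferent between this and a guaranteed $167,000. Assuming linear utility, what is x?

x = $762,000

0.125·x + 0.875·82000 = 167000
0.125·x = 167000 − 71750 = 95250
x = 95250 / 0.125 = 762000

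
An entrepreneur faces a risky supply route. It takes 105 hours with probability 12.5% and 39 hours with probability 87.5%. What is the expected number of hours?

47.25 hours

EV = 0.125 × 105 + 0.875 × 39 = 13.125 + 34.125 = 47.25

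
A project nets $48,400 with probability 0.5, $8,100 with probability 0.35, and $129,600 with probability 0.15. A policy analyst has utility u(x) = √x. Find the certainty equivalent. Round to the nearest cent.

E[u] = 0.5·√48400 + 0.35·√8100 + 0.15·√129600 = 0.5·220 + 0.35·90 + 0.15·360 = 195.5
CE = (195.5)² = 38220.25

$38,220.25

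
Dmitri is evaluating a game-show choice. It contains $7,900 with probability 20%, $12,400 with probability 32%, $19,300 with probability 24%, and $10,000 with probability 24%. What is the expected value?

EV = 0.2 × 7900 + 0.32 × 12400 + 0.24 × 19300 + 0.24 × 10000 = 1580 + 3968 + 4632 + 2400 = 12580

$12,580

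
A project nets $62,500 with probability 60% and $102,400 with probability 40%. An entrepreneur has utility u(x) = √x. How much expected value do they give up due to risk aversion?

E[u] = 0.6·√62500 + 0.4·√102400 = 0.6·250 + 0.4·320 = 278
CE = (278)² = 77284
Risk premium = EV − CE = 78460 − 77284 = 1176

$1,176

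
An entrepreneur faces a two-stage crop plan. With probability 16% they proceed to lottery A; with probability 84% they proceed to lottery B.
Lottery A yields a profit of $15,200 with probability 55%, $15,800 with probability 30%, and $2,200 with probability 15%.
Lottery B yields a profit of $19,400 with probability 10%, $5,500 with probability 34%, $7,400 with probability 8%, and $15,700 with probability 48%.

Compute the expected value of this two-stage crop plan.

EV(A) = 0.55 × 15200 + 0.3 × 15800 + 0.15 × 2200 = 8360 + 4740 + 330 = 13430
EV(B) = 0.1 × 19400 + 0.34 × 5500 + 0.08 × 7400 + 0.48 × 15700 = 1940 + 1870 + 592 + 7536 = 11938
Overall = 0.16 × 13430 + 0.84 × 11938 = 2148.8 + 10027.92 = 12176.72

$12,176.72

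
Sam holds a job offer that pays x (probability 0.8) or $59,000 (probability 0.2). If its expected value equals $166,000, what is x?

0.8·x + 0.2·59000 = 166000
0.8·x = 166000 − 11800 = 154200
x = 154200 / 0.8 = 192750

x = $192,750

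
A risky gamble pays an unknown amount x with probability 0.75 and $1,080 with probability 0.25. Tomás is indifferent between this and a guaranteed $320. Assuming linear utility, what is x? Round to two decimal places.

0.75·x + 0.25·1080 = 320
0.75·x = 320 − 270 = 50
x = 50 / 0.75 = 66.6667

x = $66.67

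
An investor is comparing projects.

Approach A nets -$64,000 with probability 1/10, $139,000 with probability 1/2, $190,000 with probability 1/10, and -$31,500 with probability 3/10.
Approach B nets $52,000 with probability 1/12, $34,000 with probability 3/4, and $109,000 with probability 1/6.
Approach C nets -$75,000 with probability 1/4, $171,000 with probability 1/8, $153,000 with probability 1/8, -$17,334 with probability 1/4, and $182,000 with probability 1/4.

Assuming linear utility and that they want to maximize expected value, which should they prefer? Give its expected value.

Approach A = 1/10 × (-64000) + 1/2 × 139000 + 1/10 × 190000 + 3/10 × (-31500) = -6400 + 69500 + 19000 − 9450 = 72650
Approach B = 1/12 × 52000 + 3/4 × 34000 + 1/6 × 109000 = 4333.3333 + 25500 + 18166.6667 = 48000
Approach C = 1/4 × (-75000) + 1/8 × 171000 + 1/8 × 153000 + 1/4 × (-17334) + 1/4 × 182000 = -18750 + 21375 + 19125 − 4333.5 + 45500 = 62916.5

Approach A ($72,650)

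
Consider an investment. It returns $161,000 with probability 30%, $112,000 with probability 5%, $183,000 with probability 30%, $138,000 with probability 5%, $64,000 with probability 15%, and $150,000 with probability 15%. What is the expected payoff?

EV = 0.3 × 161000 + 0.05 × 112000 + 0.3 × 183000 + 0.05 × 138000 + 0.15 × 64000 + 0.15 × 150000 = 48300 + 5600 + 54900 + 6900 + 9600 + 22500 = 147800

$147,800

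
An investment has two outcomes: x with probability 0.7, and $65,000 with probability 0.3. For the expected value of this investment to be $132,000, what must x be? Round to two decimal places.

0.7·x + 0.3·65000 = 132000
0.7·x = 132000 − 19500 = 112500
x = 112500 / 0.7 = 160714.2857

x = $160,714.29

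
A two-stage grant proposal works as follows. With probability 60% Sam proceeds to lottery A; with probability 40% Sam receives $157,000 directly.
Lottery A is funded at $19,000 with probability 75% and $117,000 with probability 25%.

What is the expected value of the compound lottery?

EV(A) = 0.75 × 19000 + 0.25 × 117000 = 14250 + 29250 = 43500
Branch B: 157000 (certain)
Overall = 0.6 × 43500 + 0.4 × 157000 = 26100 + 62800 = 88900

$88,900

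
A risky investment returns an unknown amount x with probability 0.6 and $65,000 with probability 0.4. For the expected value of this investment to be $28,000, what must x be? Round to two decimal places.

x = $3,333.33

0.6·x + 0.4·65000 = 28000
0.6·x = 28000 − 26000 = 2000
x = 2000 / 0.6 = 3333.3333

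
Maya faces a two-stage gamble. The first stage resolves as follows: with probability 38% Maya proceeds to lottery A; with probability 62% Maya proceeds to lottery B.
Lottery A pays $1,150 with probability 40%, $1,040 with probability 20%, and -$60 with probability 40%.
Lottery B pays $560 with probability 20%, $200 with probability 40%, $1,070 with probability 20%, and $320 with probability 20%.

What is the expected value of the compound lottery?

EV(A) = 0.4 × 1150 + 0.2 × 1040 + 0.4 × (-60) = 460 + 208 − 24 = 644
EV(B) = 0.2 × 560 + 0.4 × 200 + 0.2 × 1070 + 0.2 × 320 = 112 + 80 + 214 + 64 = 470
Overall = 0.38 × 644 + 0.62 × 470 = 244.72 + 291.4 = 536.12

$536.12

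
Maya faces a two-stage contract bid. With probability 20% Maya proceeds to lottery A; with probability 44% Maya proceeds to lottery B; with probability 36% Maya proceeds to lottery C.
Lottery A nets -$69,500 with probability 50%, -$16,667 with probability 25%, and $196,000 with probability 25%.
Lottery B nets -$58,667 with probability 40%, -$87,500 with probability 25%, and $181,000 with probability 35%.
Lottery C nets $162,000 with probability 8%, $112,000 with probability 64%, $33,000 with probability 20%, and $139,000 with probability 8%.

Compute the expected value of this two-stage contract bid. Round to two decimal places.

EV(A) = 0.5 × (-69500) + 0.25 × (-16667) + 0.25 × 196000 = -34750 − 4166.75 + 49000 = 10083.25
EV(B) = 0.4 × (-58667) + 0.25 × (-87500) + 0.35 × 181000 = -23466.8 − 21875 + 63350 = 18008.2
EV(C) = 0.08 × 162000 + 0.64 × 112000 + 0.2 × 33000 + 0.08 × 139000 = 12960 + 71680 + 6600 + 11120 = 102360
Overall = 0.2 × 10083.25 + 0.44 × 18008.2 + 0.36 × 102360 = 2016.65 + 7923.608 + 36849.6 = 46789.858

$46,789.86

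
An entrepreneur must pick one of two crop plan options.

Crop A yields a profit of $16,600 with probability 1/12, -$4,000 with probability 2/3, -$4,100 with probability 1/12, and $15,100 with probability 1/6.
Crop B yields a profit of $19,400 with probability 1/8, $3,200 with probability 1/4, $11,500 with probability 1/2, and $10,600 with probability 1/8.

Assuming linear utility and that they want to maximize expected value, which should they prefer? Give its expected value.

Crop B ($10,300)

Crop A = 1/12 × 16600 + 2/3 × (-4000) + 1/12 × (-4100) + 1/6 × 15100 = 1383.3333 − 2666.6667 − 341.6667 + 2516.6667 = 891.6667
Crop B = 1/8 × 19400 + 1/4 × 3200 + 1/2 × 11500 + 1/8 × 10600 = 2425 + 800 + 5750 + 1325 = 10300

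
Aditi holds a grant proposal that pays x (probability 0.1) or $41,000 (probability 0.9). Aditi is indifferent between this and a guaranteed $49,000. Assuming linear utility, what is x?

0.1·x + 0.9·41000 = 49000
0.1·x = 49000 − 36900 = 12100
x = 12100 / 0.1 = 121000

x = $121,000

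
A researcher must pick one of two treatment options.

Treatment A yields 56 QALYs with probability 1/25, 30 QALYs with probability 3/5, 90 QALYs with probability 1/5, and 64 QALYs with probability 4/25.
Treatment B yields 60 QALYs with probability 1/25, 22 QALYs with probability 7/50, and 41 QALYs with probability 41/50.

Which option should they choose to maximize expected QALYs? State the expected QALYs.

Treatment A (48.48 QALYs)

Treatment A = 1/25 × 56 + 3/5 × 30 + 1/5 × 90 + 4/25 × 64 = 2.24 + 18 + 18 + 10.24 = 48.48
Treatment B = 1/25 × 60 + 7/50 × 22 + 41/50 × 41 = 2.4 + 3.08 + 33.62 = 39.1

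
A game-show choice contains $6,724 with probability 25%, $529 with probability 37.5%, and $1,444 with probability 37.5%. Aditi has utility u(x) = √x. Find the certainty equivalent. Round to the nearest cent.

E[u] = 0.25·√6724 + 0.375·√529 + 0.375·√1444 = 0.25·82 + 0.375·23 + 0.375·38 = 43.375
CE = (43.375)² = 1881.390625

$1,881.39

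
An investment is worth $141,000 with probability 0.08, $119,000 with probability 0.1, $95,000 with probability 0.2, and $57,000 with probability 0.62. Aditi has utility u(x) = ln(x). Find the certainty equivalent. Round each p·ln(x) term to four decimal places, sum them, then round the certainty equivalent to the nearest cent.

E[u] = 0.08·ln(141000) + 0.1·ln(119000) + 0.2·ln(95000) + 0.62·ln(57000) = 0.9485 + 1.1687 + 2.2923 + 6.7895 = 11.1990
CE = e^11.1990 ≈ 73057.35

$73,057.35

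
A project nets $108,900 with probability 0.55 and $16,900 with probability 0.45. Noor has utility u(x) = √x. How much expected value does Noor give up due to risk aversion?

$9,900

E[u] = 0.55·√108900 + 0.45·√16900 = 0.55·330 + 0.45·130 = 240
CE = (240)² = 57600
Risk premium = EV − CE = 67500 − 57600 = 9900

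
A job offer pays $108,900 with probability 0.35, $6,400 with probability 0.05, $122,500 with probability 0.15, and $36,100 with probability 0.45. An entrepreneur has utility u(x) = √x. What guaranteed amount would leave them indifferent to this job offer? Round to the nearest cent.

$66,306.25

E[u] = 0.35·√108900 + 0.05·√6400 + 0.15·√122500 + 0.45·√36100 = 0.35·330 + 0.05·80 + 0.15·350 + 0.45·190 = 257.5
CE = (257.5)² = 66306.25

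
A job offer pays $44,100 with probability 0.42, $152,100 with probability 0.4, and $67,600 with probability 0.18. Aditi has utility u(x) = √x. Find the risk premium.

$6,849

E[u] = 0.42·√44100 + 0.4·√152100 + 0.18·√67600 = 0.42·210 + 0.4·390 + 0.18·260 = 291
CE = (291)² = 84681
Risk premium = EV − CE = 91530 − 84681 = 6849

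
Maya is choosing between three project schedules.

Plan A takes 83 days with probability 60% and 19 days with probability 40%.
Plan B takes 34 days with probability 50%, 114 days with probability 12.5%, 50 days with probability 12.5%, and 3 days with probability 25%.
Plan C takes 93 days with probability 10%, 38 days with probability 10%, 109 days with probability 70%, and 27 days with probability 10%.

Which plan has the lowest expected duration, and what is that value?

Plan A = 0.6 × 83 + 0.4 × 19 = 49.8 + 7.6 = 57.4
Plan B = 0.5 × 34 + 0.125 × 114 + 0.125 × 50 + 0.25 × 3 = 17 + 14.25 + 6.25 + 0.75 = 38.25
Plan C = 0.1 × 93 + 0.1 × 38 + 0.7 × 109 + 0.1 × 27 = 9.3 + 3.8 + 76.3 + 2.7 = 92.1

Plan B (38.25 days)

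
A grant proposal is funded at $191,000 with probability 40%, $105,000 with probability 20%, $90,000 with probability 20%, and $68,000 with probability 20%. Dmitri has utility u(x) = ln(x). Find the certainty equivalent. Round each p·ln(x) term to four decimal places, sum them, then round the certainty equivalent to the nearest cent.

$118,574.89

E[u] = 0.4·ln(191000) + 0.2·ln(105000) + 0.2·ln(90000) + 0.2·ln(68000) = 4.8640 + 2.3123 + 2.2815 + 2.2255 = 11.6833
CE = e^11.6833 ≈ 118574.89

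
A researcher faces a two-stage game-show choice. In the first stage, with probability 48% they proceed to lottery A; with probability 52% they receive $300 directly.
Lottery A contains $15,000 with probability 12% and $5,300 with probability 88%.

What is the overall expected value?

EV(A) = 0.12 × 15000 + 0.88 × 5300 = 1800 + 4664 = 6464
Branch B: 300 (certain)
Overall = 0.48 × 6464 + 0.52 × 300 = 3102.72 + 156 = 3258.72

$3,258.72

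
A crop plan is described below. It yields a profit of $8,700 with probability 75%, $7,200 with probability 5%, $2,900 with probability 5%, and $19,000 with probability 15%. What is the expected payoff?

$9,880

EV = 0.75 × 8700 + 0.05 × 7200 + 0.05 × 2900 + 0.15 × 19000 = 6525 + 360 + 145 + 2850 = 9880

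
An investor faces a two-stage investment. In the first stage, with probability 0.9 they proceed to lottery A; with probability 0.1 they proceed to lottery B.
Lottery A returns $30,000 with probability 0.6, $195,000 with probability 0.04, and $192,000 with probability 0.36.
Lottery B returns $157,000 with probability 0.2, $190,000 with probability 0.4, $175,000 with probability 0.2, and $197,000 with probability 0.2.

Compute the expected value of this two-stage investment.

$103,608

EV(A) = 0.6 × 30000 + 0.04 × 195000 + 0.36 × 192000 = 18000 + 7800 + 69120 = 94920
EV(B) = 0.2 × 157000 + 0.4 × 190000 + 0.2 × 175000 + 0.2 × 197000 = 31400 + 76000 + 35000 + 39400 = 181800
Overall = 0.9 × 94920 + 0.1 × 181800 = 85428 + 18180 = 103608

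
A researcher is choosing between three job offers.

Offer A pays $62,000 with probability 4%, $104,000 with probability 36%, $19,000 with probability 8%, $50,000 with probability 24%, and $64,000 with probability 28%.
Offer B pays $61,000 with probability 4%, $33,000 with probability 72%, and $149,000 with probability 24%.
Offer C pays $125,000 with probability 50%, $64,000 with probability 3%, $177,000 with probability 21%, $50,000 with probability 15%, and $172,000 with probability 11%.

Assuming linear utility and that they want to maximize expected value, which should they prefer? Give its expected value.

Offer A = 0.04 × 62000 + 0.36 × 104000 + 0.08 × 19000 + 0.24 × 50000 + 0.28 × 64000 = 2480 + 37440 + 1520 + 12000 + 17920 = 71360
Offer B = 0.04 × 61000 + 0.72 × 33000 + 0.24 × 149000 = 2440 + 23760 + 35760 = 61960
Offer C = 0.5 × 125000 + 0.03 × 64000 + 0.21 × 177000 + 0.15 × 50000 + 0.11 × 172000 = 62500 + 1920 + 37170 + 7500 + 18920 = 128010

Offer C ($128,010)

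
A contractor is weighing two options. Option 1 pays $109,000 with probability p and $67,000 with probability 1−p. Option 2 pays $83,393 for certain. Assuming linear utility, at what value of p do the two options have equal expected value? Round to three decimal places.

p·109000 + (1−p)·67000 = 83393
42000p + 67000 = 83393
p = (83393 − 67000) / 42000

p = 0.390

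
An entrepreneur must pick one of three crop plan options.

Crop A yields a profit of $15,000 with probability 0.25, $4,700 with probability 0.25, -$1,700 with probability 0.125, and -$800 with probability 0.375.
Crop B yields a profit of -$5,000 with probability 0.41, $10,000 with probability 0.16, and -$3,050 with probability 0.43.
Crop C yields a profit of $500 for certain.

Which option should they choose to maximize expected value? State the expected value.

Crop A ($4,412.50)

Crop A = 0.25 × 15000 + 0.25 × 4700 + 0.125 × (-1700) + 0.375 × (-800) = 3750 + 1175 − 212.5 − 300 = 4412.5
Crop B = 0.41 × (-5000) + 0.16 × 10000 + 0.43 × (-3050) = -2050 + 1600 − 1311.5 = -1761.5
Crop C: 500 (certain)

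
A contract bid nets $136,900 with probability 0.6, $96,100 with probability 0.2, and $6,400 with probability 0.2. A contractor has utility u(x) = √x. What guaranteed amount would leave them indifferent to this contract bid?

$90,000

E[u] = 0.6·√136900 + 0.2·√96100 + 0.2·√6400 = 0.6·370 + 0.2·310 + 0.2·80 = 300
CE = (300)² = 90000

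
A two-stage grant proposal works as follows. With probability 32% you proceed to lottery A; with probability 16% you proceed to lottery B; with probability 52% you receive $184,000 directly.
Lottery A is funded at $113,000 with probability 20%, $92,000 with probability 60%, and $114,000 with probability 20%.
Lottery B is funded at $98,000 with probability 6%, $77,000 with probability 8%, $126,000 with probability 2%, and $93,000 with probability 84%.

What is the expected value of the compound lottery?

$142,700.80

EV(A) = 0.2 × 113000 + 0.6 × 92000 + 0.2 × 114000 = 22600 + 55200 + 22800 = 100600
EV(B) = 0.06 × 98000 + 0.08 × 77000 + 0.02 × 126000 + 0.84 × 93000 = 5880 + 6160 + 2520 + 78120 = 92680
Branch C: 184000 (certain)
Overall = 0.32 × 100600 + 0.16 × 92680 + 0.52 × 184000 = 32192 + 14828.8 + 95680 = 142700.8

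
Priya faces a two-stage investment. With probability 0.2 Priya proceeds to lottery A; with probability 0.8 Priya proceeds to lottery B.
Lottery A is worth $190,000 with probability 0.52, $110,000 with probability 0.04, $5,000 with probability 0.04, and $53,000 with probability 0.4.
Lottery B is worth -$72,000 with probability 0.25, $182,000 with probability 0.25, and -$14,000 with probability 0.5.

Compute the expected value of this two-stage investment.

$41,320

EV(A) = 0.52 × 190000 + 0.04 × 110000 + 0.04 × 5000 + 0.4 × 53000 = 98800 + 4400 + 200 + 21200 = 124600
EV(B) = 0.25 × (-72000) + 0.25 × 182000 + 0.5 × (-14000) = -18000 + 45500 − 7000 = 20500
Overall = 0.2 × 124600 + 0.8 × 20500 = 24920 + 16400 = 41320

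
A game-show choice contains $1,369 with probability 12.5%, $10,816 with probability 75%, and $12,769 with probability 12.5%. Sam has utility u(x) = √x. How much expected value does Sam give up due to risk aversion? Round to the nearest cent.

E[u] = 0.125·√1369 + 0.75·√10816 + 0.125·√12769 = 0.125·37 + 0.75·104 + 0.125·113 = 96.75
CE = (96.75)² = 9360.5625
Risk premium = EV − CE = 9879.25 − 9360.5625 = 518.6875

$518.69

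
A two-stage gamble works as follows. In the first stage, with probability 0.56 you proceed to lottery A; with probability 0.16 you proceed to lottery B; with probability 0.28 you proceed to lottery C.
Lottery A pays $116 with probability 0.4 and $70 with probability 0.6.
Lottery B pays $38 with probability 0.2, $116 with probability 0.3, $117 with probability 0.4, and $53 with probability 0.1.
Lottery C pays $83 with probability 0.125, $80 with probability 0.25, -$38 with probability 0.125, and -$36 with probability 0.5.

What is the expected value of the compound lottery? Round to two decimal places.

EV(A) = 0.4 × 116 + 0.6 × 70 = 46.4 + 42 = 88.4
EV(B) = 0.2 × 38 + 0.3 × 116 + 0.4 × 117 + 0.1 × 53 = 7.6 + 34.8 + 46.8 + 5.3 = 94.5
EV(C) = 0.125 × 83 + 0.25 × 80 + 0.125 × (-38) + 0.5 × (-36) = 10.375 + 20 − 4.75 − 18 = 7.625
Overall = 0.56 × 88.4 + 0.16 × 94.5 + 0.28 × 7.625 = 49.504 + 15.12 + 2.135 = 66.759

$66.76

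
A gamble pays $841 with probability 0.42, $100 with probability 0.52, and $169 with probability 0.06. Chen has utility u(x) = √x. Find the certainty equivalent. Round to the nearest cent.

E[u] = 0.42·√841 + 0.52·√100 + 0.06·√169 = 0.42·29 + 0.52·10 + 0.06·13 = 18.16
CE = (18.16)² = 329.7856

$329.79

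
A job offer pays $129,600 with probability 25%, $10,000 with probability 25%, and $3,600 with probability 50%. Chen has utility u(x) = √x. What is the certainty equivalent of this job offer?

$21,025

E[u] = 0.25·√129600 + 0.25·√10000 + 0.5·√3600 = 0.25·360 + 0.25·100 + 0.5·60 = 145
CE = (145)² = 21025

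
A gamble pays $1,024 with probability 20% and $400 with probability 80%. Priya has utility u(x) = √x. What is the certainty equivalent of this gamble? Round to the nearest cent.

$501.76

E[u] = 0.2·√1024 + 0.8·√400 = 0.2·32 + 0.8·20 = 22.4
CE = (22.4)² = 501.76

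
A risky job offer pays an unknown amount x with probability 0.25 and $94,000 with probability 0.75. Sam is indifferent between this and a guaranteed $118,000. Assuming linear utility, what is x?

x = $190,000

0.25·x + 0.75·94000 = 118000
0.25·x = 118000 − 70500 = 47500
x = 47500 / 0.25 = 190000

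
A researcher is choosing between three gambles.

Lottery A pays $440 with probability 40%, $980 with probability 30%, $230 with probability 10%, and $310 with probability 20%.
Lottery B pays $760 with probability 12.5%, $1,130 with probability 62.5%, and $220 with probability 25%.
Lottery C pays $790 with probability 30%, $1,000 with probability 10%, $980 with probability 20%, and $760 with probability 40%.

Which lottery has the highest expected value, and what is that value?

Lottery A = 0.4 × 440 + 0.3 × 980 + 0.1 × 230 + 0.2 × 310 = 176 + 294 + 23 + 62 = 555
Lottery B = 0.125 × 760 + 0.625 × 1130 + 0.25 × 220 = 95 + 706.25 + 55 = 856.25
Lottery C = 0.3 × 790 + 0.1 × 1000 + 0.2 × 980 + 0.4 × 760 = 237 + 100 + 196 + 304 = 837

Lottery B ($856.25)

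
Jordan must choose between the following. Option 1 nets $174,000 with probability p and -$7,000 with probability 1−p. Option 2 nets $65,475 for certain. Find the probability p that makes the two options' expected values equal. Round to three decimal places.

p = 0.400

p·174000 + (1−p)·(-7000) = 65475
181000p − 7000 = 65475
p = (65475 + 7000) / 181000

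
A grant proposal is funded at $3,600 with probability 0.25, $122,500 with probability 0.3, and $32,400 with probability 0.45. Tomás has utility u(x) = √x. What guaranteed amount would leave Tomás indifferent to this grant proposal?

E[u] = 0.25·√3600 + 0.3·√122500 + 0.45·√32400 = 0.25·60 + 0.3·350 + 0.45·180 = 201
CE = (201)² = 40401

$40,401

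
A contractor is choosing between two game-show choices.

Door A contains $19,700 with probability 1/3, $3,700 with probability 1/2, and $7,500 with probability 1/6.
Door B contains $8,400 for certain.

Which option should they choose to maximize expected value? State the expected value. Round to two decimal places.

Door A = 1/3 × 19700 + 1/2 × 3700 + 1/6 × 7500 = 6566.6667 + 1850 + 1250 = 9666.6667
Door B: 8400 (certain)

Door A ($9,666.67)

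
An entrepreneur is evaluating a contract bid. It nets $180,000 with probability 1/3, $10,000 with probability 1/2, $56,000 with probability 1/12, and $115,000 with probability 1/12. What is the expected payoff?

EV = 1/3 × 180000 + 1/2 × 10000 + 1/12 × 56000 + 1/12 × 115000 = 60000 + 5000 + 4666.6667 + 9583.3333 = 79250

$79,250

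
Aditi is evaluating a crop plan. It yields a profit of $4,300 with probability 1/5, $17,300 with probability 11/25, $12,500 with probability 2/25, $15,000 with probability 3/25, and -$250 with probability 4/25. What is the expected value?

$11,232

EV = 1/5 × 4300 + 11/25 × 17300 + 2/25 × 12500 + 3/25 × 15000 + 4/25 × (-250) = 860 + 7612 + 1000 + 1800 − 40 = 11232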